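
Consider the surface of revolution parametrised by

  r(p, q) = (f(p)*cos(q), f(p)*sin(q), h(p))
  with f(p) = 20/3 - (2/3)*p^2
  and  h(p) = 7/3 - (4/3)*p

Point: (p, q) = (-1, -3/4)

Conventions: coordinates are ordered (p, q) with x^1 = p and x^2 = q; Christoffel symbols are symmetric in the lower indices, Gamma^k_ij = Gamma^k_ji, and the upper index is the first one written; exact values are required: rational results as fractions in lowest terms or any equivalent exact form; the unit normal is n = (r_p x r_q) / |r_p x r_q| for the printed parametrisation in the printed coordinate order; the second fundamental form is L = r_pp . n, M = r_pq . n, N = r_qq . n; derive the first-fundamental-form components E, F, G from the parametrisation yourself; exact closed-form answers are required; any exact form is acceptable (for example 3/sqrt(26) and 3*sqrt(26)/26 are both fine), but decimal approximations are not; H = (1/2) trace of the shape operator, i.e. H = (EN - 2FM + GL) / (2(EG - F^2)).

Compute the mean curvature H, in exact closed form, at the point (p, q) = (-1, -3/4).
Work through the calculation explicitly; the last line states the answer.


f = 6, f' = 4/3, f'' = -4/3, h' = -4/3, h'' = 0
E = 32/9, F = 0, G = 36; answer radicand W^2 = 32/9
unnormalised second-form numerators: l = -16/9, m = 0, n = -8; L = l/sqrt(32/9), and similarly M = m/sqrt(W^2), N = n/sqrt(W^2)
H = (E*n - 2*F*m + G*l) / (2*(EG - F^2)*sqrt(W^2)); E*n - 2*F*m + G*l = -832/9, EG - F^2 = 128, so H = (-13/36)/sqrt(32/9)

Answer: H = -13*sqrt(2)/96


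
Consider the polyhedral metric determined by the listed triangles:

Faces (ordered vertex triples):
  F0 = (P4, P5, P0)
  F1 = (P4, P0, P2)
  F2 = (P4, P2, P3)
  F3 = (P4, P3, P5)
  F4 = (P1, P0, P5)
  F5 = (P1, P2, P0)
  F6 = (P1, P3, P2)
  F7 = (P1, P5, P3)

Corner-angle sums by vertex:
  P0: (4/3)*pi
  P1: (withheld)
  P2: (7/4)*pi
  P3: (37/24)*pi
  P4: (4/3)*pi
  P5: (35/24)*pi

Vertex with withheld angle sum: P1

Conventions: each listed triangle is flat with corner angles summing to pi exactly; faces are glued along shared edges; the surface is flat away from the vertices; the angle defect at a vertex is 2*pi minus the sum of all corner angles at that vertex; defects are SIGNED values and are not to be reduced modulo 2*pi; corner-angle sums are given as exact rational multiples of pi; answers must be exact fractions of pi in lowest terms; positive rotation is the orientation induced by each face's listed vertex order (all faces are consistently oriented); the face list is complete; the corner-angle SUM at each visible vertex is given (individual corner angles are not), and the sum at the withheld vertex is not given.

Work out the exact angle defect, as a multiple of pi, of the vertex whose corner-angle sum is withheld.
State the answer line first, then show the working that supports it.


Answer: defect(P1) = (17/12)*pi

V = 6, E = 12, F = 8; chi = V - E + F = 2
Gauss-Bonnet: total defect = 2*pi*chi = 4*pi; visible defects sum to (31/12)*pi


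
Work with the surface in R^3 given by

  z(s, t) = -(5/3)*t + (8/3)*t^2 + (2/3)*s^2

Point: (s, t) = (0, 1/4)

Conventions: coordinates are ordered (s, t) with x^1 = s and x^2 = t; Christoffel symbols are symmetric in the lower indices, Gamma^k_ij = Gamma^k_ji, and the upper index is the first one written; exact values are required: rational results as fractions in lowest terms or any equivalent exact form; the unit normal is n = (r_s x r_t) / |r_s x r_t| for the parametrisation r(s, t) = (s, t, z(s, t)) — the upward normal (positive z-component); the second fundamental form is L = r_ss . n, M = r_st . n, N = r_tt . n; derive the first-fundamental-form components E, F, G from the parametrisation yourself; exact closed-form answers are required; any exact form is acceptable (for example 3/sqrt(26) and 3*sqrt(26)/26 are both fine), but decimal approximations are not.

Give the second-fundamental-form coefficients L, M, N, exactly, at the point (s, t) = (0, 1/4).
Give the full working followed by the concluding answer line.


z_s = 0, z_t = -1/3, z_ss = 4/3, z_st = 0, z_tt = 16/3
E = 1, F = 0, G = 10/9; answer radicand W^2 = 10/9
unnormalised second-form numerators: l = 4/3, m = 0, n = 16/3; L = l/sqrt(10/9), and similarly M = m/sqrt(W^2), N = n/sqrt(W^2)

Answer: L = 2*sqrt(10)/5, M = 0, N = 8*sqrt(10)/5


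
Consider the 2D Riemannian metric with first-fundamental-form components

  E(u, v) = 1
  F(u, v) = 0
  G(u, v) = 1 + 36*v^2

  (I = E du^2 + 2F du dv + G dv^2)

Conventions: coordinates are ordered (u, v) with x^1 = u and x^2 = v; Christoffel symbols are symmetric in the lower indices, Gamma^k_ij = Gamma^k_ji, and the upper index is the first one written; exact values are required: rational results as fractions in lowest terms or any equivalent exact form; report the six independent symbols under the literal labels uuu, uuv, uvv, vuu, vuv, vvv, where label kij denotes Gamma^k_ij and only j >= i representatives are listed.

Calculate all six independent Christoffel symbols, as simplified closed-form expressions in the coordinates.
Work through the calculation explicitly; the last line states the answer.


E = 1; F = 0; G = 1 + 36*v^2
Gamma^k_ij = (1/2) g^{kl} (d_i g_jl + d_j g_il - d_l g_ij), with g^inv = (1/(EG-F^2)) [[G, -F], [-F, E]]
first partials: E_u = 0, E_v = 0, F_u = 0, F_v = 0, G_u = 0, G_v = 72*v
D = EG - F^2 = 1 + 36*v^2
expanded: Gamma^u_uu = (G E_u - 2F F_u + F E_v)/(2D), Gamma^u_uv = (G E_v - F G_u)/(2D), Gamma^u_vv = (2G F_v - G G_u - F G_v)/(2D), Gamma^v_uu = (2E F_u - E E_v - F E_u)/(2D), Gamma^v_uv = (E G_u - F E_v)/(2D), Gamma^v_vv = (E G_v - 2F F_v + F G_u)/(2D); substitute and cancel common factors

Answer: Gamma_uuu = 0, Gamma_uuv = 0, Gamma_uvv = 0, Gamma_vuu = 0, Gamma_vuv = 0, Gamma_vvv = 36*v/(36*v^2 + 1)


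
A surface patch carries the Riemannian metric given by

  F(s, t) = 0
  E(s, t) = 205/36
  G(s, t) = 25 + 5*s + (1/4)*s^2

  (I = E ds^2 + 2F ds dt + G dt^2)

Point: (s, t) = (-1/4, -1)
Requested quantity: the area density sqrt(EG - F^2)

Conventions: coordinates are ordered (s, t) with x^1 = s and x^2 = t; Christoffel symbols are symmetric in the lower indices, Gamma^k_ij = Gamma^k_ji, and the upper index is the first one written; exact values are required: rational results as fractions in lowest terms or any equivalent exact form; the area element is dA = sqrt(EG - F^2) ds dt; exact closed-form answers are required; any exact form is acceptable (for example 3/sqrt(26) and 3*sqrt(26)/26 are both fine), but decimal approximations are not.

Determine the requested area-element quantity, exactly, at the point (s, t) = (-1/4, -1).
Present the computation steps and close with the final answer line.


E = 205/36, F = 0, G = 1521/64; EG - F^2 = 34645/256

Answer: sqrt(EG - F^2) = 13*sqrt(205)/16


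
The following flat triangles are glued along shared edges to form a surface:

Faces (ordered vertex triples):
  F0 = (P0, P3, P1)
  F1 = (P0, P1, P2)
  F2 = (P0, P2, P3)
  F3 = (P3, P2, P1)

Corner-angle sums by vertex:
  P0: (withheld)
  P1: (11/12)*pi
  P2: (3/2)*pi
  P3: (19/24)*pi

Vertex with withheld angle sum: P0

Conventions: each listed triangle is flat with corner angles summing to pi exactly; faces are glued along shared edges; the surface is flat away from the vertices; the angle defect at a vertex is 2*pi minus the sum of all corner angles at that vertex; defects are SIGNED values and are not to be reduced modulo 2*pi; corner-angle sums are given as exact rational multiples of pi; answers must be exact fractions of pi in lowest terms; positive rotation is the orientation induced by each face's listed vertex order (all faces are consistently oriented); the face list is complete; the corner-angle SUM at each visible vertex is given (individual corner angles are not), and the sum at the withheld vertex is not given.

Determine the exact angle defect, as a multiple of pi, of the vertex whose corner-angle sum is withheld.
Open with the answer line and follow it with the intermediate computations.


Answer: defect(P0) = (29/24)*pi

V = 4, E = 6, F = 4; chi = V - E + F = 2
Gauss-Bonnet: total defect = 2*pi*chi = 4*pi; visible defects sum to (67/24)*pi


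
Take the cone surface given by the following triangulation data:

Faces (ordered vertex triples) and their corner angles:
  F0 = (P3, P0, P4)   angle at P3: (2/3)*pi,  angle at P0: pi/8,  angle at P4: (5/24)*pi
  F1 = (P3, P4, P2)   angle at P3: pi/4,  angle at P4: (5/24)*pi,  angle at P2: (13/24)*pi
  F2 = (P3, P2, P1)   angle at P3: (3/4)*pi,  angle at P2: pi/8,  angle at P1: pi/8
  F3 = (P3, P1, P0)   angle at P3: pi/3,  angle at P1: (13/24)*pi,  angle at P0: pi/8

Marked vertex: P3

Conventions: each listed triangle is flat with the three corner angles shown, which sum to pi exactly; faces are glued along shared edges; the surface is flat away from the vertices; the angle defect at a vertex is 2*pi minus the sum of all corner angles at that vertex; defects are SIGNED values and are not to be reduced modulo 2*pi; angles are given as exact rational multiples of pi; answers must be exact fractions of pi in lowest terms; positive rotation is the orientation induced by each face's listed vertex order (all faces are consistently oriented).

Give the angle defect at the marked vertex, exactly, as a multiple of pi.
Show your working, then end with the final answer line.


Sum of corner angles at P3: 2*pi
defect = 2*pi - 2*pi

Answer: defect(P3) = 0


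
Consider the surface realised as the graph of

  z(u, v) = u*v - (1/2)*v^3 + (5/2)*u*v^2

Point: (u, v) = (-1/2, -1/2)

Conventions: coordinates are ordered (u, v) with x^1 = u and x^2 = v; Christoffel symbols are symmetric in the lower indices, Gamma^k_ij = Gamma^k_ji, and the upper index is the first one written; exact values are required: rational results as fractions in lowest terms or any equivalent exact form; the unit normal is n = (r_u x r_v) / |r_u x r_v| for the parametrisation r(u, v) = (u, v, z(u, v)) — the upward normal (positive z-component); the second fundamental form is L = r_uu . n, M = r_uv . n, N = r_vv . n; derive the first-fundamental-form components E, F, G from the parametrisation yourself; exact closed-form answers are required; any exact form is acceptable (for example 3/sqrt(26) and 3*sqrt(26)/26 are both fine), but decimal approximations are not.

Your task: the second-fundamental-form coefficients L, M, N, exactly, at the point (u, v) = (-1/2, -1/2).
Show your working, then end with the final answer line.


z_u = 1/8, z_v = 3/8, z_uu = 0, z_uv = -3/2, z_vv = -1
E = 65/64, F = 3/64, G = 73/64; answer radicand W^2 = 37/32
unnormalised second-form numerators: l = 0, m = -3/2, n = -1; L = l/sqrt(37/32), and similarly M = m/sqrt(W^2), N = n/sqrt(W^2)

Answer: L = 0, M = -6*sqrt(74)/37, N = -4*sqrt(74)/37


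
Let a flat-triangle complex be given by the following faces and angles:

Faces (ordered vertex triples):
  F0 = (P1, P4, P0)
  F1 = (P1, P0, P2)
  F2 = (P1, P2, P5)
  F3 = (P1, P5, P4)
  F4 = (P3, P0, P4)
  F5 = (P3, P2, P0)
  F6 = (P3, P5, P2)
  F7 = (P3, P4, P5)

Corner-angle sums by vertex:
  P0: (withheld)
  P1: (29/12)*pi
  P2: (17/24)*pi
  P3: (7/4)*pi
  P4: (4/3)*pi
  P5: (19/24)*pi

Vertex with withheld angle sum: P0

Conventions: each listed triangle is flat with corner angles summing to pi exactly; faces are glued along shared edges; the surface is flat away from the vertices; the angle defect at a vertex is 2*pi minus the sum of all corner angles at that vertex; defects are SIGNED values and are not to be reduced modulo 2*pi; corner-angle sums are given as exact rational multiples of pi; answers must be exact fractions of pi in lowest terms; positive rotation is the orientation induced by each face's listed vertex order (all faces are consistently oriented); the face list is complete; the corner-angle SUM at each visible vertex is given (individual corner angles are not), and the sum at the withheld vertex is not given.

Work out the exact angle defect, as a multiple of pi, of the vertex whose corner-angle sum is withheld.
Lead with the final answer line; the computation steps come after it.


Answer: defect(P0) = pi

V = 6, E = 12, F = 8; chi = V - E + F = 2
Gauss-Bonnet: total defect = 2*pi*chi = 4*pi; visible defects sum to 3*pi


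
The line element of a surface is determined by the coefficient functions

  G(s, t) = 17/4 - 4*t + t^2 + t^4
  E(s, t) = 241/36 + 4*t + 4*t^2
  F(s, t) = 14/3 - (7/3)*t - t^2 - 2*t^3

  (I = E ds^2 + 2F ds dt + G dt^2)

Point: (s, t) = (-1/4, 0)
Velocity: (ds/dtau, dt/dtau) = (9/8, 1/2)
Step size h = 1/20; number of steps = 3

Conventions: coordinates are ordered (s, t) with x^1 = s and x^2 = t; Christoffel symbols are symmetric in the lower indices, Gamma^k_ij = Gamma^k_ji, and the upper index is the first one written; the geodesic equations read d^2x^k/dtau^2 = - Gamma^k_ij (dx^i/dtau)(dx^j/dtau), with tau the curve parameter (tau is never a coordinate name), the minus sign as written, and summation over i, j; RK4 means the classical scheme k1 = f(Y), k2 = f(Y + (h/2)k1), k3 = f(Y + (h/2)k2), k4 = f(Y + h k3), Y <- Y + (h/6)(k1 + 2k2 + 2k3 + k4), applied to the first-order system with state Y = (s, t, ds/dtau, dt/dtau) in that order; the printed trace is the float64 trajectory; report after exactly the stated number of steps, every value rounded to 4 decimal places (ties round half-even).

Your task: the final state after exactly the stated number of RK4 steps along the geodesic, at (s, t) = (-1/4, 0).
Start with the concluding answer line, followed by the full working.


Answer: s = -0.1141, t = 0.1198, ds/dtau = 0.7135, dt/dtau = 1.0769

f(Y) = (ds/dtau, dt/dtau, -Gamma^s_ij Y'^i Y'^j, -Gamma^t_ij Y'^i Y'^j) with the Gammas evaluated at the stage position; h = 0.050000; intermediate values shown to 6 dp
step 0: s = -0.2500, t = 0.0000, ds/dtau = 1.1250, dt/dtau = 0.5000
step 1:
  k1: at (s, t) = (-0.250000, 0.000000), (ds/dtau, dt/dtau) = (1.125000, 0.500000); Gamma_sss = 1.398543, Gamma_sst = 1.273673, Gamma_stt = -0.087409, Gamma_tss = -2.006243, Gamma_tst = -1.398543, Gamma_ttt = -0.374610; k1 = (1.125000, 0.500000, -3.181061, 4.206165)
  k2: at (s, t) = (-0.221875, 0.012500), (ds/dtau, dt/dtau) = (1.045473, 0.605154); Gamma_sss = 1.392814, Gamma_sst = 1.261507, Gamma_stt = -0.101475, Gamma_tss = -2.025865, Gamma_tst = -1.392814, Gamma_ttt = -0.361158; k2 = (1.045473, 0.605154, -3.081446, 4.108951)
  k3: at (s, t) = (-0.223863, 0.015129), (ds/dtau, dt/dtau) = (1.047964, 0.602724); Gamma_sss = 1.391480, Gamma_sst = 1.258851, Gamma_stt = -0.104459, Gamma_tss = -2.029886, Gamma_tst = -1.391480, Gamma_ttt = -0.358283; k3 = (1.047964, 0.602724, -3.080479, 4.117243)
  k4: at (s, t) = (-0.197602, 0.030136), (ds/dtau, dt/dtau) = (0.970976, 0.705862); Gamma_sss = 1.383050, Gamma_sst = 1.243095, Gamma_stt = -0.121624, Gamma_tss = -2.052166, Gamma_tst = -1.383050, Gamma_ttt = -0.341593; k4 = (0.970976, 0.705862, -2.947307, 4.000783)
  Y <- Y + (h/6)(k1 + 2k2 + 2k3 + k4): s = -0.1976, t = 0.0302, ds/dtau = 0.9712, dt/dtau = 0.7055
step 2:
  k1: at (s, t) = (-0.197643, 0.030180), (ds/dtau, dt/dtau) = (0.971232, 0.705494); Gamma_sss = 1.383023, Gamma_sst = 1.243047, Gamma_stt = -0.121674, Gamma_tss = -2.052230, Gamma_tst = -1.383023, Gamma_ttt = -0.341543; k1 = (0.971232, 0.705494, -2.947501, 4.001134)
  k2: at (s, t) = (-0.173362, 0.047818), (ds/dtau, dt/dtau) = (0.897544, 0.805523); Gamma_sss = 1.371429, Gamma_sst = 1.223349, Gamma_stt = -0.142054, Gamma_tss = -2.077019, Gamma_tst = -1.371429, Gamma_ttt = -0.321409; k2 = (0.897544, 0.805523, -2.781572, 3.864832)
  k3: at (s, t) = (-0.175204, 0.050318), (ds/dtau, dt/dtau) = (0.901692, 0.802115); Gamma_sss = 1.369646, Gamma_sst = 1.220463, Gamma_stt = -0.144955, Gamma_tss = -2.080419, Gamma_tst = -1.369646, Gamma_ttt = -0.318516; k3 = (0.901692, 0.802115, -2.785753, 3.877635)
  k4: at (s, t) = (-0.152558, 0.070286), (ds/dtau, dt/dtau) = (0.831944, 0.899376); Gamma_sss = 1.354247, Gamma_sst = 1.196686, Gamma_stt = -0.168157, Gamma_tss = -2.106596, Gamma_tst = -1.354247, Gamma_ttt = -0.295135; k4 = (0.831944, 0.899376, -2.592091, 3.723345)
  Y <- Y + (h/6)(k1 + 2k2 + 2k3 + k4): s = -0.1526, t = 0.0703, ds/dtau = 0.8323, dt/dtau = 0.8989
step 3:
  k1: at (s, t) = (-0.152629, 0.070348), (ds/dtau, dt/dtau) = (0.832279, 0.898906); Gamma_sss = 1.354196, Gamma_sst = 1.196610, Gamma_stt = -0.168229, Gamma_tss = -2.106674, Gamma_tst = -1.354196, Gamma_ttt = -0.295062; k1 = (0.832279, 0.898906, -2.592569, 3.723949)
  k2: at (s, t) = (-0.131822, 0.092821), (ds/dtau, dt/dtau) = (0.767465, 0.992005); Gamma_sss = 1.334560, Gamma_sst = 1.168498, Gamma_stt = -0.194287, Gamma_tss = -2.134213, Gamma_tst = -1.334560, Gamma_ttt = -0.268294; k2 = (0.767465, 0.992005, -2.374090, 3.553158)
  k3: at (s, t) = (-0.133443, 0.095148), (ds/dtau, dt/dtau) = (0.772927, 0.987735); Gamma_sss = 1.332397, Gamma_sst = 1.165516, Gamma_stt = -0.196975, Gamma_tss = -2.136957, Gamma_tst = -1.332397, Gamma_ttt = -0.265503; k3 = (0.772927, 0.987735, -2.383444, 3.570114)
  k4: at (s, t) = (-0.113983, 0.119735), (ds/dtau, dt/dtau) = (0.713107, 1.077412); Gamma_sss = 1.308184, Gamma_sst = 1.133367, Gamma_stt = -0.225168, Gamma_tss = -2.164799, Gamma_tst = -1.308184, Gamma_ttt = -0.235882; k4 = (0.713107, 1.077412, -2.145417, 3.384847)
  Y <- Y + (h/6)(k1 + 2k2 + 2k3 + k4): s = -0.1141, t = 0.1198, ds/dtau = 0.7135, dt/dtau = 1.0769


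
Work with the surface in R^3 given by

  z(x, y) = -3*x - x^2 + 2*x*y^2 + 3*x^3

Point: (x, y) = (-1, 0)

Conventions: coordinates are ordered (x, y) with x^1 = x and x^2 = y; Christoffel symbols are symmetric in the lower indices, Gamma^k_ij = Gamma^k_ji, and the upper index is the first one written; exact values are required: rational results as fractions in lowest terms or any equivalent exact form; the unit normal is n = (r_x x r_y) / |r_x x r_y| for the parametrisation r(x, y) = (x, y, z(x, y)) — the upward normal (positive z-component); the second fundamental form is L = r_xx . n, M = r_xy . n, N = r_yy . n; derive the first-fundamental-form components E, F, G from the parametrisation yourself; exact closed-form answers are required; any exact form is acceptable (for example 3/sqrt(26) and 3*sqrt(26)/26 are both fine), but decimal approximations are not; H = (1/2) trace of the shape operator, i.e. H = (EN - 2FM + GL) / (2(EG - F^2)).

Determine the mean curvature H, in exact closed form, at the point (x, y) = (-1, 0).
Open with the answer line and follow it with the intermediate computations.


Answer: H = -28*sqrt(65)/845

z_x = 8, z_y = 0, z_xx = -20, z_xy = 0, z_yy = -4
E = 65, F = 0, G = 1; answer radicand W^2 = 65
unnormalised second-form numerators: l = -20, m = 0, n = -4; L = l/sqrt(65), and similarly M = m/sqrt(W^2), N = n/sqrt(W^2)
H = (E*n - 2*F*m + G*l) / (2*(EG - F^2)*sqrt(W^2)); E*n - 2*F*m + G*l = -280, EG - F^2 = 65, so H = (-28/13)/sqrt(65)


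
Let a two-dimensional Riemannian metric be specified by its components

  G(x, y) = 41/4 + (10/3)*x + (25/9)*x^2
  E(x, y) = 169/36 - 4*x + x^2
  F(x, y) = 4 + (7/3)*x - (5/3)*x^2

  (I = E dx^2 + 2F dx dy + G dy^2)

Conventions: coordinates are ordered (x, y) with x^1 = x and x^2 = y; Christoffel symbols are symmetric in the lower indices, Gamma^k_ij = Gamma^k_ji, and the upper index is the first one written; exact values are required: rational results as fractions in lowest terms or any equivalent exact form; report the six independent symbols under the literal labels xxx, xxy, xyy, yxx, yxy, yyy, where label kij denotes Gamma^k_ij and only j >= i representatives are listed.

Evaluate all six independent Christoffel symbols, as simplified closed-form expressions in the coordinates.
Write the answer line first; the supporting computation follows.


Answer: Gamma_xxx = (-3600*x^3 + 12240*x^2 + 14868*x - 38664)/(23128*x^2 - 57048*x + 41625), Gamma_xxy = (6000*x^3 - 4800*x^2 - 19440*x - 8640)/(23128*x^2 - 57048*x + 41625), Gamma_xyy = (-10000*x^3 - 18000*x^2 - 44100*x - 22140)/(23128*x^2 - 57048*x + 41625), Gamma_yxx = (-2160*x^3 + 12960*x^2 - 31512*x + 24564)/(23128*x^2 - 57048*x + 41625), Gamma_yxy = (3600*x^3 - 12240*x^2 + 8260*x + 10140)/(23128*x^2 - 57048*x + 41625), Gamma_yyy = (-6000*x^3 + 4800*x^2 + 19440*x + 8640)/(23128*x^2 - 57048*x + 41625)

E = 169/36 - 4*x + x^2; F = 4 + (7/3)*x - (5/3)*x^2; G = 41/4 + (10/3)*x + (25/9)*x^2
Gamma^k_ij = (1/2) g^{kl} (d_i g_jl + d_j g_il - d_l g_ij), with g^inv = (1/(EG-F^2)) [[G, -F], [-F, E]]
first partials: E_x = -4 + 2*x, E_y = 0, F_x = 7/3 - (10/3)*x, F_y = 0, G_x = 10/3 + (50/9)*x, G_y = 0
D = EG - F^2 = 4625/144 - (2377/54)*x + (2891/162)*x^2
expanded: Gamma^x_xx = (G E_x - 2F F_x + F E_y)/(2D), Gamma^x_xy = (G E_y - F G_x)/(2D), Gamma^x_yy = (2G F_y - G G_x - F G_y)/(2D), Gamma^y_xx = (2E F_x - E E_y - F E_x)/(2D), Gamma^y_xy = (E G_x - F E_y)/(2D), Gamma^y_yy = (E G_y - 2F F_y + F G_x)/(2D); substitute and cancel common factors


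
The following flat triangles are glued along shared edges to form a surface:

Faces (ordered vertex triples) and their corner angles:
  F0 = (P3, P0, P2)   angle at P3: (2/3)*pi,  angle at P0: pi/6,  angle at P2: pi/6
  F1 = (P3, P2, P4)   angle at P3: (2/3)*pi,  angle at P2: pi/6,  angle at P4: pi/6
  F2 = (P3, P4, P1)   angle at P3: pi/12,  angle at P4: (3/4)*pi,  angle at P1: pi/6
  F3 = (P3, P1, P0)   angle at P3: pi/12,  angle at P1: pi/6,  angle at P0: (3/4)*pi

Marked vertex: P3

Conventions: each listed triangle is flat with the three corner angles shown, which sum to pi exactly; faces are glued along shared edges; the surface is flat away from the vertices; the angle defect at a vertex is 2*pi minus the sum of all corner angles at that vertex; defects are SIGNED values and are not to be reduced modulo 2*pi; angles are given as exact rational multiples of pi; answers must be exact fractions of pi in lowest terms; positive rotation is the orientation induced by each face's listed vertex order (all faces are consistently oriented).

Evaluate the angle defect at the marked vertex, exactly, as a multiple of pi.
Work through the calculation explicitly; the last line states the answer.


Sum of corner angles at P3: (3/2)*pi
defect = 2*pi - (3/2)*pi

Answer: defect(P3) = pi/2


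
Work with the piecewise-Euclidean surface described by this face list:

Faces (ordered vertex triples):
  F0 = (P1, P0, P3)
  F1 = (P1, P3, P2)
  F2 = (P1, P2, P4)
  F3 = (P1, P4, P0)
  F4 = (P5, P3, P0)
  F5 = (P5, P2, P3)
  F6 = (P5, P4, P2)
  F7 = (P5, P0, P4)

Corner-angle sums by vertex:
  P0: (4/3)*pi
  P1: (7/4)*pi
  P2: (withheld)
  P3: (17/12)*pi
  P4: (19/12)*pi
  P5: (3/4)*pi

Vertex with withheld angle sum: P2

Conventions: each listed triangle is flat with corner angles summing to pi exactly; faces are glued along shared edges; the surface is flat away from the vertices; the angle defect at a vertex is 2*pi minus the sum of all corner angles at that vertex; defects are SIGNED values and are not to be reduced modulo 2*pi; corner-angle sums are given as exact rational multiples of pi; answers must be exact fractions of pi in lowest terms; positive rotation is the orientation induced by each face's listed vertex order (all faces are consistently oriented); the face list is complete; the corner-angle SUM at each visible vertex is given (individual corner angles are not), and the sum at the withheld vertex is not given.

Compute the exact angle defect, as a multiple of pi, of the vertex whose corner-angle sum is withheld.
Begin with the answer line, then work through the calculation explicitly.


Answer: defect(P2) = (5/6)*pi

V = 6, E = 12, F = 8; chi = V - E + F = 2
Gauss-Bonnet: total defect = 2*pi*chi = 4*pi; visible defects sum to (19/6)*pi


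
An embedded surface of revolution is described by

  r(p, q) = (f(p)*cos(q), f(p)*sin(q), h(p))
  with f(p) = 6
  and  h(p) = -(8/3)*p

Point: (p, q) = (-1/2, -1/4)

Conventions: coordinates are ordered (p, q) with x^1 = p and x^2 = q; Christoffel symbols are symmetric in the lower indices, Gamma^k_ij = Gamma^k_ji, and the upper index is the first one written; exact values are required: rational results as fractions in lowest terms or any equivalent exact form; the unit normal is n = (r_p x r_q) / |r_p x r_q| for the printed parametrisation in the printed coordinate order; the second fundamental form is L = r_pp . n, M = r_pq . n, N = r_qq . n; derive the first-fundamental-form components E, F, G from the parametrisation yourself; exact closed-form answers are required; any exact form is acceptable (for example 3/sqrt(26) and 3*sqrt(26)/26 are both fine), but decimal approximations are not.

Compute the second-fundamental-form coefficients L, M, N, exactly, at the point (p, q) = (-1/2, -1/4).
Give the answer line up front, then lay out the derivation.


Answer: L = 0, M = 0, N = -6

f = 6, f' = 0, f'' = 0, h' = -8/3, h'' = 0
E = 64/9, F = 0, G = 36; answer radicand W^2 = 64/9
unnormalised second-form numerators: l = 0, m = 0, n = -16; L = l/sqrt(64/9), and similarly M = m/sqrt(W^2), N = n/sqrt(W^2)


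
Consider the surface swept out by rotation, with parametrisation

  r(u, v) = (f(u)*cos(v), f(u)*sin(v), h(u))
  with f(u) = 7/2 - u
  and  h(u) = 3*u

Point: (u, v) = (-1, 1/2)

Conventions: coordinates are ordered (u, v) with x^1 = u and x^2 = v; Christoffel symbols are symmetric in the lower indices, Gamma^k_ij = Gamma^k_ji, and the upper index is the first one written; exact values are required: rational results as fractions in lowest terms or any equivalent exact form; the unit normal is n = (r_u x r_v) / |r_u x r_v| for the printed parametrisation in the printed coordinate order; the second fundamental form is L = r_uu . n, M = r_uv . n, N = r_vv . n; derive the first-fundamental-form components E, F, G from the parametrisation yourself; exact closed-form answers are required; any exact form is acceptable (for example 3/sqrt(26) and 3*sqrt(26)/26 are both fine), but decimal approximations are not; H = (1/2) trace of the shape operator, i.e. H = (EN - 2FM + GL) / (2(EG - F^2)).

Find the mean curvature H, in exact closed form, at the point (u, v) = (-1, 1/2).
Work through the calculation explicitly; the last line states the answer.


f = 9/2, f' = -1, f'' = 0, h' = 3, h'' = 0
E = 10, F = 0, G = 81/4; answer radicand W^2 = 10
unnormalised second-form numerators: l = 0, m = 0, n = 27/2; L = l/sqrt(10), and similarly M = m/sqrt(W^2), N = n/sqrt(W^2)
H = (E*n - 2*F*m + G*l) / (2*(EG - F^2)*sqrt(W^2)); E*n - 2*F*m + G*l = 135, EG - F^2 = 405/2, so H = (1/3)/sqrt(10)

Answer: H = sqrt(10)/30


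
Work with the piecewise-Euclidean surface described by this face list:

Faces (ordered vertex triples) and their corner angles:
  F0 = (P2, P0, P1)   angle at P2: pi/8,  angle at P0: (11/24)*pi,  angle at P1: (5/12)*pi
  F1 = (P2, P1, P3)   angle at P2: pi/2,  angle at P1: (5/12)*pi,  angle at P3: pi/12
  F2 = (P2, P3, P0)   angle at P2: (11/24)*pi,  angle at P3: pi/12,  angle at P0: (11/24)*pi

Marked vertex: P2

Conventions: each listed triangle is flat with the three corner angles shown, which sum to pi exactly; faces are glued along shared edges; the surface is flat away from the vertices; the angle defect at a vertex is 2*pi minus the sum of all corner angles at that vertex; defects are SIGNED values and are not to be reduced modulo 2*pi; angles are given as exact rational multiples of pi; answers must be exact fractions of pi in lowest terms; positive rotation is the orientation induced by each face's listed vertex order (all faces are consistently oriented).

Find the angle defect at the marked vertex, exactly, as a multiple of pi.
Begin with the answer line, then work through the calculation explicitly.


Answer: defect(P2) = (11/12)*pi

Sum of corner angles at P2: (13/12)*pi
defect = 2*pi - (13/12)*pi


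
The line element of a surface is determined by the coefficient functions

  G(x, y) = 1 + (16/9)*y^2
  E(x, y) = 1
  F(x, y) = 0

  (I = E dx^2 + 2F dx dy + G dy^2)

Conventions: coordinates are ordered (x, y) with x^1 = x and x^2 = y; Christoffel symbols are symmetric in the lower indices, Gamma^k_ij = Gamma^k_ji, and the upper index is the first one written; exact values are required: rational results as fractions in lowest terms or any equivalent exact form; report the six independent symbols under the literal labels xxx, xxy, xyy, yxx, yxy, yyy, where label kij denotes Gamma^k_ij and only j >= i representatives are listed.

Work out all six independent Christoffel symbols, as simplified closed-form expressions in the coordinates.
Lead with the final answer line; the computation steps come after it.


Answer: Gamma_xxx = 0, Gamma_xxy = 0, Gamma_xyy = 0, Gamma_yxx = 0, Gamma_yxy = 0, Gamma_yyy = 16*y/(16*y^2 + 9)

E = 1; F = 0; G = 1 + (16/9)*y^2
Gamma^k_ij = (1/2) g^{kl} (d_i g_jl + d_j g_il - d_l g_ij), with g^inv = (1/(EG-F^2)) [[G, -F], [-F, E]]
first partials: E_x = 0, E_y = 0, F_x = 0, F_y = 0, G_x = 0, G_y = (32/9)*y
D = EG - F^2 = 1 + (16/9)*y^2
expanded: Gamma^x_xx = (G E_x - 2F F_x + F E_y)/(2D), Gamma^x_xy = (G E_y - F G_x)/(2D), Gamma^x_yy = (2G F_y - G G_x - F G_y)/(2D), Gamma^y_xx = (2E F_x - E E_y - F E_x)/(2D), Gamma^y_xy = (E G_x - F E_y)/(2D), Gamma^y_yy = (E G_y - 2F F_y + F G_x)/(2D); substitute and cancel common factors


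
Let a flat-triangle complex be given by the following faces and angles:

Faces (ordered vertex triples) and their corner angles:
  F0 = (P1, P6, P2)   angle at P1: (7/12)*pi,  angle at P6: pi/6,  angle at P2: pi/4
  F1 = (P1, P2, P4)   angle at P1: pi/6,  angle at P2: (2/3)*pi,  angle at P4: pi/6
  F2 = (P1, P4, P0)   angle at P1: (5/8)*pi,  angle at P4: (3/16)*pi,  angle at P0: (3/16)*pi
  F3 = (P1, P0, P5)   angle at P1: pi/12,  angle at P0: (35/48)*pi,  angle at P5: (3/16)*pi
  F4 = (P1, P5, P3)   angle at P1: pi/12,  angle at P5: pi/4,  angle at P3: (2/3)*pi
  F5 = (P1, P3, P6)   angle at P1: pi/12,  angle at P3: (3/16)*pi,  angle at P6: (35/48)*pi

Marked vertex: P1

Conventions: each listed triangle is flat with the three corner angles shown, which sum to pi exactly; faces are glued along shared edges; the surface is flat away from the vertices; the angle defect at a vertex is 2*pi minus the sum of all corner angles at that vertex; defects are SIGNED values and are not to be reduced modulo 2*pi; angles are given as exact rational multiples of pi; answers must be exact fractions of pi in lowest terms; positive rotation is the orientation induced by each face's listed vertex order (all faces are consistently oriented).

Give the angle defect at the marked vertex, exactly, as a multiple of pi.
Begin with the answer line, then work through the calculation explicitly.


Answer: defect(P1) = (3/8)*pi

Sum of corner angles at P1: (13/8)*pi
defect = 2*pi - (13/8)*pi


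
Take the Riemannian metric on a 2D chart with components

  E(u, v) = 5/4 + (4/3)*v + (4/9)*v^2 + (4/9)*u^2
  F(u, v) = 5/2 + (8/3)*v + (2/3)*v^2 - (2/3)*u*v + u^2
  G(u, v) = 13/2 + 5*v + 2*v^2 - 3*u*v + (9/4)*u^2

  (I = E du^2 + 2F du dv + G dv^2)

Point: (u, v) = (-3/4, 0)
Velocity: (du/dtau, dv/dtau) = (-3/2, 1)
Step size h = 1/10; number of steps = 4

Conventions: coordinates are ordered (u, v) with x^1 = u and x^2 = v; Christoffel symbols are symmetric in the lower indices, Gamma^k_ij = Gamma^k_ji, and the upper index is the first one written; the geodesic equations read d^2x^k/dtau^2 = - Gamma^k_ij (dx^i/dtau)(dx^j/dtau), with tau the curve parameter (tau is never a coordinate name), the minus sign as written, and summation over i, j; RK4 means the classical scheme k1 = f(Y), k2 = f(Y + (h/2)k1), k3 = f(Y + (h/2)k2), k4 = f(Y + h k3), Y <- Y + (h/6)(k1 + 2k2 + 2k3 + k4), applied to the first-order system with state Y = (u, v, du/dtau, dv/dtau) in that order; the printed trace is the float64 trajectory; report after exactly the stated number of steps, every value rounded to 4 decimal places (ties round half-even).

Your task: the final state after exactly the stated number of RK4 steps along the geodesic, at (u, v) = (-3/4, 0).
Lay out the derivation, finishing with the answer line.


f(Y) = (du/dtau, dv/dtau, -Gamma^u_ij Y'^i Y'^j, -Gamma^v_ij Y'^i Y'^j) with the Gammas evaluated at the stage position; h = 0.100000; intermediate values shown to 6 dp
step 0: u = -0.7500, v = 0.0000, du/dtau = -1.5000, dv/dtau = 1.0000
step 1:
  k1: at (u, v) = (-0.750000, 0.000000), (du/dtau, dv/dtau) = (-1.500000, 1.000000); Gamma_uuu = 1.783133, Gamma_uuv = 4.558233, Gamma_uvv = 11.717871, Gamma_vuu = -0.982215, Gamma_vuv = -2.014917, Gamma_vvv = -4.154332; k1 = (-1.500000, 1.000000, -2.055221, 0.319564)
  k2: at (u, v) = (-0.825000, 0.050000), (du/dtau, dv/dtau) = (-1.602761, 1.015978); Gamma_uuu = 1.978085, Gamma_uuv = 4.999409, Gamma_uvv = 12.662189, Gamma_vuu = -1.068376, Gamma_vuv = -2.216950, Gamma_vvv = -4.577059; k2 = (-1.602761, 1.015978, -1.869673, 0.248952)
  k3: at (u, v) = (-0.830138, 0.050799), (du/dtau, dv/dtau) = (-1.593484, 1.012448); Gamma_uuu = 1.986316, Gamma_uuv = 5.018581, Gamma_uvv = 12.706704, Gamma_vuu = -1.072323, Gamma_vuv = -2.225938, Gamma_vvv = -4.596486; k3 = (-1.593484, 1.012448, -1.875503, 0.252166)
  k4: at (u, v) = (-0.909348, 0.101245), (du/dtau, dv/dtau) = (-1.687550, 1.025217); Gamma_uuu = 2.180812, Gamma_uuv = 5.464005, Gamma_uvv = 13.668323, Gamma_vuu = -1.155759, Gamma_vuv = -2.425289, Gamma_vvv = -5.023136; k4 = (-1.687550, 1.025217, -1.670326, 0.179058)
  Y <- Y + (h/6)(k1 + 2k2 + 2k3 + k4): u = -0.9097, v = 0.1014, du/dtau = -1.6869, dv/dtau = 1.0250
step 2:
  k1: at (u, v) = (-0.909667, 0.101368), (du/dtau, dv/dtau) = (-1.686932, 1.025014); Gamma_uuu = 2.181443, Gamma_uuv = 5.465469, Gamma_uvv = 13.671599, Gamma_vuu = -1.156036, Gamma_vuv = -2.425946, Gamma_vvv = -5.024573; k1 = (-1.686932, 1.025014, -1.670937, 0.179319)
  k2: at (u, v) = (-0.994014, 0.152619), (du/dtau, dv/dtau) = (-1.770479, 1.033980); Gamma_uuu = 2.374715, Gamma_uuv = 5.913684, Gamma_uvv = 14.649701, Gamma_vuu = -1.236586, Gamma_vuv = -2.622109, Gamma_vvv = -5.453991; k2 = (-1.770479, 1.033980, -1.454334, 0.106867)
  k3: at (u, v) = (-0.998191, 0.153067), (du/dtau, dv/dtau) = (-1.759648, 1.030358); Gamma_uuu = 2.380946, Gamma_uuv = 5.928472, Gamma_uvv = 14.684784, Gamma_vuu = -1.239399, Gamma_vuv = -2.628742, Gamma_vvv = -5.469143; k3 = (-1.759648, 1.030358, -1.464745, 0.111698)
  k4: at (u, v) = (-1.085632, 0.204404), (du/dtau, dv/dtau) = (-1.833406, 1.036184); Gamma_uuu = 2.566737, Gamma_uuv = 6.365126, Gamma_uvv = 15.649040, Gamma_vuu = -1.314394, Gamma_vuv = -2.815346, Gamma_vvv = -5.887513; k4 = (-1.833406, 1.036184, -1.245548, 0.042581)
  Y <- Y + (h/6)(k1 + 2k2 + 2k3 + k4): u = -1.0860, v = 0.2045, du/dtau = -1.8328, dv/dtau = 1.0360
step 3:
  k1: at (u, v) = (-1.086011, 0.204532), (du/dtau, dv/dtau) = (-1.832842, 1.035998); Gamma_uuu = 2.567400, Gamma_uuv = 6.366701, Gamma_uvv = 15.652652, Gamma_vuu = -1.314668, Gamma_vuv = -2.816022, Gamma_vvv = -5.889068; k1 = (-1.832842, 1.035998, -1.246109, 0.042825)
  k2: at (u, v) = (-1.177653, 0.256332), (du/dtau, dv/dtau) = (-1.895148, 1.038139); Gamma_uuu = 2.745832, Gamma_uuv = 6.791881, Gamma_uvv = 16.604161, Gamma_vuu = -1.384460, Gamma_vuv = -2.993543, Gamma_vvv = -6.296746; k2 = (-1.895148, 1.038139, -1.031681, -0.020539)
  k3: at (u, v) = (-1.180768, 0.256439), (du/dtau, dv/dtau) = (-1.884426, 1.034971); Gamma_uuu = 2.750097, Gamma_uuv = 6.802181, Gamma_uvv = 16.629302, Gamma_vuu = -1.386304, Gamma_vuv = -2.998009, Gamma_vvv = -6.307478; k3 = (-1.884426, 1.034971, -1.045543, -0.014992)
  k4: at (u, v) = (-1.274453, 0.308029), (du/dtau, dv/dtau) = (-1.937397, 1.034499); Gamma_uuu = 2.916191, Gamma_uuv = 7.203685, Gamma_uvv = 17.540238, Gamma_vuu = -1.449068, Gamma_vuv = -3.161610, Gamma_vvv = -6.692627; k4 = (-1.937397, 1.034499, -0.841538, -0.071760)
  Y <- Y + (h/6)(k1 + 2k2 + 2k3 + k4): u = -1.2748, v = 0.3081, du/dtau = -1.9369, dv/dtau = 1.0343
step 4:
  k1: at (u, v) = (-1.274834, 0.308144), (du/dtau, dv/dtau) = (-1.936877, 1.034332); Gamma_uuu = 2.916773, Gamma_uuv = 7.205101, Gamma_uvv = 17.543574, Gamma_vuu = -1.449297, Gamma_vuv = -3.162193, Gamma_vvv = -6.694035; k1 = (-1.936877, 1.034332, -0.842087, -0.071523)
  k2: at (u, v) = (-1.371678, 0.359861), (du/dtau, dv/dtau) = (-1.978982, 1.030755); Gamma_uuu = 3.071502, Gamma_uuv = 7.584677, Gamma_uvv = 18.417511, Gamma_vuu = -1.505767, Gamma_vuv = -3.313188, Gamma_vvv = -7.058590; k2 = (-1.978982, 1.030755, -0.653795, -0.120205)
  k3: at (u, v) = (-1.373783, 0.359682), (du/dtau, dv/dtau) = (-1.969567, 1.028321); Gamma_uuu = 3.074234, Gamma_uuv = 7.591337, Gamma_uvv = 18.434229, Gamma_vuu = -1.506934, Gamma_vuv = -3.316034, Gamma_vvv = -7.065688; k3 = (-1.969567, 1.028321, -0.668536, -0.114980)
  k4: at (u, v) = (-1.471790, 0.410976), (du/dtau, dv/dtau) = (-2.003731, 1.022834); Gamma_uuu = 3.214478, Gamma_uuv = 7.940664, Gamma_uvv = 19.250423, Gamma_vuu = -1.556187, Gamma_vuv = -3.451544, Gamma_vvv = -7.401471; k4 = (-2.003731, 1.022834, -0.496984, -0.156433)
  Y <- Y + (h/6)(k1 + 2k2 + 2k3 + k4): u = -1.4721, v = 0.4111, du/dtau = -2.0033, dv/dtau = 1.0227

Answer: u = -1.4721, v = 0.4111, du/dtau = -2.0033, dv/dtau = 1.0227


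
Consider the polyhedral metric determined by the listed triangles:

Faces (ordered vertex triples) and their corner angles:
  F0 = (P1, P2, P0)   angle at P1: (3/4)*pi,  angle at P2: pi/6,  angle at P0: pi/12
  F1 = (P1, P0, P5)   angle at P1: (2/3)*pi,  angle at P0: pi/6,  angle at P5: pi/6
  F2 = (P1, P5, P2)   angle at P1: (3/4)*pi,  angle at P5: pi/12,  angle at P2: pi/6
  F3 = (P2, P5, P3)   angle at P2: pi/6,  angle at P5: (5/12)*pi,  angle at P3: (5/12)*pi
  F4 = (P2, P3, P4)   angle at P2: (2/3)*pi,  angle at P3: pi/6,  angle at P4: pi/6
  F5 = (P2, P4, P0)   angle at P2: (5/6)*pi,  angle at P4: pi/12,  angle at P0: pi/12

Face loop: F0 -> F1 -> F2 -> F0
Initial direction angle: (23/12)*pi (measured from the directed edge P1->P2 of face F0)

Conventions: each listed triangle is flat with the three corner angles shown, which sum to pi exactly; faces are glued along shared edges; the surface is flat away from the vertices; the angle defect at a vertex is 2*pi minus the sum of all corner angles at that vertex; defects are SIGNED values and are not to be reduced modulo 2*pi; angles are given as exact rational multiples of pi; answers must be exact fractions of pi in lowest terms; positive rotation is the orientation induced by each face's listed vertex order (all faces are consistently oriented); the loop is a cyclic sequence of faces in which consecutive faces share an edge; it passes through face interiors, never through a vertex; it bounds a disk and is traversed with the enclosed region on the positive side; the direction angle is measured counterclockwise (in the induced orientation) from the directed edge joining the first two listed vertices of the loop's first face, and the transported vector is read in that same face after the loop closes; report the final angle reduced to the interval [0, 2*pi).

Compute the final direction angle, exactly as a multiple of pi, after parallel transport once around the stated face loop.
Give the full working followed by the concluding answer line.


enclosed vertex P1: corner angles sum to (13/6)*pi, defect = 2*pi - (13/6)*pi = -pi/6
final direction = starting direction + enclosed defect total, reduced mod 2*pi (induced orientation)
final angle = (23/12)*pi - pi/6 = (7/4)*pi (mod 2*pi)

Answer: final direction angle = (7/4)*pi


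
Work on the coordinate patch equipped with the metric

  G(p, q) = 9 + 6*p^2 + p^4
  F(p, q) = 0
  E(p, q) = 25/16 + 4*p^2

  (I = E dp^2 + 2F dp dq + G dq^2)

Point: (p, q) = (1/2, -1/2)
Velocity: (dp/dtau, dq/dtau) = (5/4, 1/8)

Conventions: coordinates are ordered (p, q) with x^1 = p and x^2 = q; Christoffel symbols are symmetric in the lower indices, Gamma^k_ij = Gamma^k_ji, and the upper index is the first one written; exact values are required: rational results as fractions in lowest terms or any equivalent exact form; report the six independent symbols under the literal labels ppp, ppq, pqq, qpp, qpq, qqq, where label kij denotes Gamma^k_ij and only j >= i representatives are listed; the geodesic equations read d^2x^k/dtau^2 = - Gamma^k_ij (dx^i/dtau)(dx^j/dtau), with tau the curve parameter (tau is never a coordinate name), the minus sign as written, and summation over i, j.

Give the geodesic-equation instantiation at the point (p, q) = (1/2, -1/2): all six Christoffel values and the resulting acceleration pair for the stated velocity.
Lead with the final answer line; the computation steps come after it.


Answer: Gamma_ppp = 32/41, Gamma_ppq = 0, Gamma_pqq = -52/41, Gamma_qpp = 0, Gamma_qpq = 4/13, Gamma_qqq = 0; accelerations (d^2p/dtau^2, d^2q/dtau^2) = (-787/656, -5/52)

E = 41/16, F = 0, G = 169/16 at the point
E_p = 4, E_q = 0, F_p = 0, F_q = 0, G_p = 13/2, G_q = 0
EG - F^2 = 6929/256;  g^inv = (256/6929) * [[169/16, 0], [0, 41/16]]
first-kind symbols [ij,l] = (1/2)(d_i g_jl + d_j g_il - d_l g_ij): [pp,p] = E_p/2 = 2, [pp,q] = F_p - E_q/2 = 0, [pq,p] = E_q/2 = 0, [pq,q] = G_p/2 = 13/4, [qq,p] = F_q - G_p/2 = -13/4, [qq,q] = G_q/2 = 0
Gamma^p_ij = (G*[ij,p] - F*[ij,q])/(EG - F^2), Gamma^q_ij = (E*[ij,q] - F*[ij,p])/(EG - F^2)
Gamma_ppp = 32/41, Gamma_ppq = 0, Gamma_pqq = -52/41, Gamma_qpp = 0, Gamma_qpq = 4/13, Gamma_qqq = 0
d^2p/dtau^2 = -(Gamma_ppp*(5/4)^2 + 2*Gamma_ppq*(5/4)*(1/8) + Gamma_pqq*(1/8)^2) = -787/656
d^2q/dtau^2 = -(Gamma_qpp*(5/4)^2 + 2*Gamma_qpq*(5/4)*(1/8) + Gamma_qqq*(1/8)^2) = -5/52
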